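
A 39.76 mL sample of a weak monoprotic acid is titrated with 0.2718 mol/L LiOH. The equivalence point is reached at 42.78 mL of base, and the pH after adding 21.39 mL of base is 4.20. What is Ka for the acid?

6.3 x 10^-5

21.39 mL is half of the equivalence volume, so this is the half-equivalence point where [HA] = [A^-].
At half-equivalence pH = pKa, so pKa = 4.20.
Ka = 10^(-4.20) = 6.3 x 10^-5.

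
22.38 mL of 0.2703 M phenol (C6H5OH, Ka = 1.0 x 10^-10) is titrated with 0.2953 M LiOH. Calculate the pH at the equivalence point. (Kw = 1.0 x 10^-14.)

n(C6H5OH) = 0.2703 x 0.02238 = 0.006049 mol; V(LiOH) at equivalence = 0.006049/0.2953 = 0.02049 L.
At equivalence all the acid is converted to C6H5O-; total volume = 0.02238 + 0.02049 = 0.04287 L, so [C6H5O-] = 0.006049/0.04287 = 0.1411 M.
Kb = Kw/Ka = 1.0e-14 / 1.0 x 10^-10 = 0.000100.
[OH^-] = sqrt(Kb x [C6H5O-]) = sqrt(0.000100 x 0.1411) = 0.00376 M.
pOH = 2.43, so pH = 14.00 - 2.43 = 11.57.

11.57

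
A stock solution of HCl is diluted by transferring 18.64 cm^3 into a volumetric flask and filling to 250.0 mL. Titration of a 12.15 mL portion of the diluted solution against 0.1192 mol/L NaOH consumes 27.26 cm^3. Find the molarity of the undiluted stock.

3.59 M

n(NaOH) = 0.1192 x 0.02726 = 0.003249 mol.
n(HCl) in the aliquot = 0.003249 mol.
[diluted HCl] = 0.003249 / 0.01215 = 0.2674 M.
Dilution factor = 250.0/18.64 = 13.41, so [stock] = 0.2674 x 13.41 = 3.59 M.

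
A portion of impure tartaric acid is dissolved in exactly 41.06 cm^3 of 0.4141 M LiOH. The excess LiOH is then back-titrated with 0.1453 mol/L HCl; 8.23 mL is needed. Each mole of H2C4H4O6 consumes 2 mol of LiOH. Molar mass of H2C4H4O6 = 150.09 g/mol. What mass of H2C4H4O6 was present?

1.19 g

Total n(LiOH) added = 0.4141 x 0.04106 = 0.01700 mol.
n(HCl) used = 0.1453 x 0.008230 = 0.001196 mol, which equals the excess n(LiOH).
So n(LiOH) consumed by the sample = 0.01700 - 0.001196 = 0.01581 mol.
n(H2C4H4O6) = 0.01581 / 2 = 0.007904 mol.
mass = 0.007904 mol x 150.09 g/mol = 1.19 g.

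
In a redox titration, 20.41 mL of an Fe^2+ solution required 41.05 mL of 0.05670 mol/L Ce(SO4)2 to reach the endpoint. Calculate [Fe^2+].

0.114 M

n(Ce(SO4)2) = 0.05670 x 0.04105 = 0.002328 mol.
From the balanced equation, 1 mol Ce(SO4)2 reacts with 1 mol Fe^2+, so n(Fe^2+) = 0.002328 x 1/1 = 0.002328 mol.
[Fe^2+] = 0.002328 / 0.02041 L = 0.114 M.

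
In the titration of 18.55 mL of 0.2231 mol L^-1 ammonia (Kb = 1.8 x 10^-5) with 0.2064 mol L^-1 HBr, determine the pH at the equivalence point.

5.11

n(NH3) = 0.2231 x 0.01855 = 0.004139 mol; V(HBr) at equivalence = 0.004139/0.2064 = 0.02005 L.
At equivalence the base is fully converted to NH4+; total volume = 0.03860 L, so [NH4+] = 0.004139/0.03860 = 0.1072 M.
Ka(NH4+) = Kw/Kb = 1.0e-14 / 1.8 x 10^-5 = 5.56e-10.
[H^+] = sqrt(Ka x [NH4+]) = sqrt(5.56e-10 x 0.1072) = 7.72e-6 M.
pH = -log(7.72e-6) = 5.11.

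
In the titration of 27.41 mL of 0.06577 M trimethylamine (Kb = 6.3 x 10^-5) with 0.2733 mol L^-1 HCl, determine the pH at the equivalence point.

5.54

n((CH3)3N) = 0.06577 x 0.02741 = 0.001803 mol; V(HCl) at equivalence = 0.001803/0.2733 = 0.006596 L.
At equivalence the base is fully converted to (CH3)3NH+; total volume = 0.03401 L, so [(CH3)3NH+] = 0.001803/0.03401 = 0.05301 M.
Ka((CH3)3NH+) = Kw/Kb = 1.0e-14 / 6.3 x 10^-5 = 1.59e-10.
[H^+] = sqrt(Ka x [(CH3)3NH+]) = sqrt(1.59e-10 x 0.05301) = 2.90e-6 M.
pH = -log(2.90e-6) = 5.54.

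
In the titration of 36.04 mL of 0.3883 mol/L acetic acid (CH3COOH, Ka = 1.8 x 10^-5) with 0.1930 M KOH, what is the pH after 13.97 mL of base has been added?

4.12

Initial n(CH3COOH) = 0.3883 x 0.03604 = 0.01399 mol.
n(KOH) added = 0.1930 x 0.01397 = 0.002696 mol, converting that many moles of CH3COOH to CH3COO-.
Remaining n(CH3COOH) = 0.01130 mol; n(CH3COO-) = 0.002696 mol.
By Henderson-Hasselbalch, pH = pKa + log([A^-]/[HA]) = 4.74 + log(0.002696/0.01130) = 4.74 + (-0.62) = 4.12.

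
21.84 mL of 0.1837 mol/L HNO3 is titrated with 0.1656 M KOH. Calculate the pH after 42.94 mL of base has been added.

12.68

n(acid) = 0.1837 x 0.02184 = 0.004012 mol; n(KOH) added = 0.1656 x 0.04294 = 0.007111 mol.
Base is in excess by 0.007111 - 0.004012 = 0.003099 mol in a total volume of 0.06478 L.
[OH^-] = 0.003099/0.06478 = 0.04784 M, so pOH = 1.32 and pH = 14.00 - 1.32 = 12.68.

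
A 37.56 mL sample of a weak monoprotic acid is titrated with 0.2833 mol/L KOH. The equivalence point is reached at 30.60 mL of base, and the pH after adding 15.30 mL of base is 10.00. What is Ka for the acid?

15.30 mL is half of the equivalence volume, so this is the half-equivalence point where [HA] = [A^-].
At half-equivalence pH = pKa, so pKa = 10.00.
Ka = 10^(-10.00) = 1.0 x 10^-10.

1.0 x 10^-10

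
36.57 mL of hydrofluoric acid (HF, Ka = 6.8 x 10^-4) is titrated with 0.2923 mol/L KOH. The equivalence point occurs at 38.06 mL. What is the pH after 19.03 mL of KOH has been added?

3.17

19.03 mL is exactly half the equivalence volume (38.06/2), i.e. the half-equivalence point.
There, n(HA) = n(A^-), so pH = pKa = -log(6.8 x 10^-4) = 3.17.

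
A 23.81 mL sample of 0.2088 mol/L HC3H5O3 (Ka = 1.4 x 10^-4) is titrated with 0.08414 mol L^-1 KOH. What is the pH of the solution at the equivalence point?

n(HC3H5O3) = 0.2088 x 0.02381 = 0.004972 mol; V(KOH) at equivalence = 0.004972/0.08414 = 0.05909 L.
At equivalence all the acid is converted to C3H5O3-; total volume = 0.02381 + 0.05909 = 0.08290 L, so [C3H5O3-] = 0.004972/0.08290 = 0.05997 M.
Kb = Kw/Ka = 1.0e-14 / 1.4 x 10^-4 = 7.14e-11.
[OH^-] = sqrt(Kb x [C3H5O3-]) = sqrt(7.14e-11 x 0.05997) = 2.07e-6 M.
pOH = 5.68, so pH = 14.00 - 5.68 = 8.32.

8.32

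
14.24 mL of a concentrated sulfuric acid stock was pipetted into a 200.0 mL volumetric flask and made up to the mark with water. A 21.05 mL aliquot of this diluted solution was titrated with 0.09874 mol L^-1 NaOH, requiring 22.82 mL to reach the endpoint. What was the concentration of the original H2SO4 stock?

0.752 M

n(NaOH) = 0.09874 x 0.02282 = 0.002253 mol.
n(H2SO4) in the aliquot = 0.002253 x 1/2 = 0.001127 mol.
[diluted H2SO4] = 0.001127 / 0.02105 = 0.05352 M.
Dilution factor = 200.0/14.24 = 14.04, so [stock] = 0.05352 x 14.04 = 0.752 M.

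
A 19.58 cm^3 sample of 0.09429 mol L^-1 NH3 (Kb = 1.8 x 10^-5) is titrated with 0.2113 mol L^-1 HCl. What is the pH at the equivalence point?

n(NH3) = 0.09429 x 0.01958 = 0.001846 mol; V(HCl) at equivalence = 0.001846/0.2113 = 0.008737 L.
At equivalence the base is fully converted to NH4+; total volume = 0.02832 L, so [NH4+] = 0.001846/0.02832 = 0.06520 M.
Ka(NH4+) = Kw/Kb = 1.0e-14 / 1.8 x 10^-5 = 5.56e-10.
[H^+] = sqrt(Ka x [NH4+]) = sqrt(5.56e-10 x 0.06520) = 6.02e-6 M.
pH = -log(6.02e-6) = 5.22.

5.22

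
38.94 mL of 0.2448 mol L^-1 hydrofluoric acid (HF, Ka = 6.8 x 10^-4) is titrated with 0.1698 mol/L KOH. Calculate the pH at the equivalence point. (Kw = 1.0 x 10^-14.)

n(HF) = 0.2448 x 0.03894 = 0.009533 mol; V(KOH) at equivalence = 0.009533/0.1698 = 0.05614 L.
At equivalence all the acid is converted to F-; total volume = 0.03894 + 0.05614 = 0.09508 L, so [F-] = 0.009533/0.09508 = 0.1003 M.
Kb = Kw/Ka = 1.0e-14 / 6.8 x 10^-4 = 1.47e-11.
[OH^-] = sqrt(Kb x [F-]) = sqrt(1.47e-11 x 0.1003) = 1.21e-6 M.
pOH = 5.92, so pH = 14.00 - 5.92 = 8.08.

8.08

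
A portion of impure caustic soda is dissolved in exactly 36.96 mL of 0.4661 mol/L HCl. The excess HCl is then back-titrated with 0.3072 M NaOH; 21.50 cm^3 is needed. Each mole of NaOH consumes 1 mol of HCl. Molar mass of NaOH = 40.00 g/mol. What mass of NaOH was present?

Total n(HCl) added = 0.4661 x 0.03696 = 0.01723 mol.
n(NaOH) used = 0.3072 x 0.02150 = 0.006605 mol, which equals the excess n(HCl).
So n(HCl) consumed by the sample = 0.01723 - 0.006605 = 0.01062 mol.
n(NaOH) = 0.01062 / 1 = 0.01062 mol.
mass = 0.01062 mol x 40.00 g/mol = 0.425 g.

0.425 g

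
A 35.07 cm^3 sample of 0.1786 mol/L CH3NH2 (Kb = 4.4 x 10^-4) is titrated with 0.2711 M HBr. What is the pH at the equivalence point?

n(CH3NH2) = 0.1786 x 0.03507 = 0.006264 mol; V(HBr) at equivalence = 0.006264/0.2711 = 0.02310 L.
At equivalence the base is fully converted to CH3NH3+; total volume = 0.05817 L, so [CH3NH3+] = 0.006264/0.05817 = 0.1077 M.
Ka(CH3NH3+) = Kw/Kb = 1.0e-14 / 4.4 x 10^-4 = 2.27e-11.
[H^+] = sqrt(Ka x [CH3NH3+]) = sqrt(2.27e-11 x 0.1077) = 1.56e-6 M.
pH = -log(1.56e-6) = 5.81.

5.81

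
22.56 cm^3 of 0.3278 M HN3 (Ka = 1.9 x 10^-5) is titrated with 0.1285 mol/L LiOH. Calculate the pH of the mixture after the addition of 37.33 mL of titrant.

4.99

Initial n(HN3) = 0.3278 x 0.02256 = 0.007395 mol.
n(LiOH) added = 0.1285 x 0.03733 = 0.004797 mol, converting that many moles of HN3 to N3-.
Remaining n(HN3) = 0.002598 mol; n(N3-) = 0.004797 mol.
By Henderson-Hasselbalch, pH = pKa + log([A^-]/[HA]) = 4.72 + log(0.004797/0.002598) = 4.72 + (+0.27) = 4.99.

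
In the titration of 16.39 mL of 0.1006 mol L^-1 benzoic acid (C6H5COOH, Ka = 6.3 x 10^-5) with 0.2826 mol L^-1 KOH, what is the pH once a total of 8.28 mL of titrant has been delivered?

n(acid) = 0.1006 x 0.01639 = 0.001649 mol; n(KOH) added = 0.2826 x 0.008280 = 0.002340 mol.
Base is in excess by 0.002340 - 0.001649 = 0.0006911 mol in a total volume of 0.02467 L.
[OH^-] = 0.0006911/0.02467 = 0.02801 M, so pOH = 1.55 and pH = 14.00 - 1.55 = 12.45.

12.45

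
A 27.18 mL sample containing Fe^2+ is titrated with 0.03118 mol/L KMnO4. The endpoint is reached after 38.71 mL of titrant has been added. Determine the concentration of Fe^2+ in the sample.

n(KMnO4) = 0.03118 x 0.03871 = 0.001207 mol.
From the balanced equation, 1 mol KMnO4 reacts with 5 mol Fe^2+, so n(Fe^2+) = 0.001207 x 5/1 = 0.006035 mol.
[Fe^2+] = 0.006035 / 0.02718 L = 0.222 M.

0.222 M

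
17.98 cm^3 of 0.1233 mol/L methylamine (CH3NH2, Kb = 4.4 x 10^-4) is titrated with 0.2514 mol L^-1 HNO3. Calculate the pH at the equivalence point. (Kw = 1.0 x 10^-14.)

n(CH3NH2) = 0.1233 x 0.01798 = 0.002217 mol; V(HNO3) at equivalence = 0.002217/0.2514 = 0.008818 L.
At equivalence the base is fully converted to CH3NH3+; total volume = 0.02680 L, so [CH3NH3+] = 0.002217/0.02680 = 0.08273 M.
Ka(CH3NH3+) = Kw/Kb = 1.0e-14 / 4.4 x 10^-4 = 2.27e-11.
[H^+] = sqrt(Ka x [CH3NH3+]) = sqrt(2.27e-11 x 0.08273) = 1.37e-6 M.
pH = -log(1.37e-6) = 5.86.

5.86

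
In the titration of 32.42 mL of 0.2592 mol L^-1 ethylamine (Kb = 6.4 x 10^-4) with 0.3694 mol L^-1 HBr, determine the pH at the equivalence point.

n(C2H5NH2) = 0.2592 x 0.03242 = 0.008403 mol; V(HBr) at equivalence = 0.008403/0.3694 = 0.02275 L.
At equivalence the base is fully converted to C2H5NH3+; total volume = 0.05517 L, so [C2H5NH3+] = 0.008403/0.05517 = 0.1523 M.
Ka(C2H5NH3+) = Kw/Kb = 1.0e-14 / 6.4 x 10^-4 = 1.56e-11.
[H^+] = sqrt(Ka x [C2H5NH3+]) = sqrt(1.56e-11 x 0.1523) = 1.54e-6 M.
pH = -log(1.54e-6) = 5.81.

5.81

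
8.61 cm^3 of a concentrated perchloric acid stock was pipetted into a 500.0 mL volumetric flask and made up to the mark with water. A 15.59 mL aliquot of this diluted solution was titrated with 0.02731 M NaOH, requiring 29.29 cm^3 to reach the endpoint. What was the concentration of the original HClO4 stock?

2.98 M

n(NaOH) = 0.02731 x 0.02929 = 0.0007999 mol.
n(HClO4) in the aliquot = 0.0007999 mol.
[diluted HClO4] = 0.0007999 / 0.01559 = 0.05131 M.
Dilution factor = 500.0/8.610 = 58.07, so [stock] = 0.05131 x 58.07 = 2.98 M.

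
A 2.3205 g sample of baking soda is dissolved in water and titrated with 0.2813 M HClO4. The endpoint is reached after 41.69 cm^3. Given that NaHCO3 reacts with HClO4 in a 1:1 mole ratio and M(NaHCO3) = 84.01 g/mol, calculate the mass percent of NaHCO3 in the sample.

42.5%

n(HClO4) = 0.2813 x 0.04169 = 0.01173 mol.
n(NaHCO3) = 0.01173 / 1 = 0.01173 mol.
mass of NaHCO3 = 0.01173 x 84.01 = 0.9852 g.
% purity = 0.9852 / 2.3205 x 100 = 42.5%.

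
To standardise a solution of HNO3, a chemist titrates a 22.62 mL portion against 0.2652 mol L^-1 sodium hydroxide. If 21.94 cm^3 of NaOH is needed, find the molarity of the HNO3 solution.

0.257 M

n(NaOH) delivered = 0.2652 x 0.02194 = 0.005818 mol.
For a 1:1 reaction, n(HNO3) = 0.005818 mol.
[HNO3] = 0.005818 mol / 0.02262 L = 0.257 M.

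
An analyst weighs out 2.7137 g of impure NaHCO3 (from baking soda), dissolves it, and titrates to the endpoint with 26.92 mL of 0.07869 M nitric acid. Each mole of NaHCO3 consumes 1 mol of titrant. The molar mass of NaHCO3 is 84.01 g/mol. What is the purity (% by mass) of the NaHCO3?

6.56%

n(HNO3) = 0.07869 x 0.02692 = 0.002118 mol.
n(NaHCO3) = 0.002118 / 1 = 0.002118 mol.
mass of NaHCO3 = 0.002118 x 84.01 = 0.1780 g.
% purity = 0.1780 / 2.7137 x 100 = 6.56%.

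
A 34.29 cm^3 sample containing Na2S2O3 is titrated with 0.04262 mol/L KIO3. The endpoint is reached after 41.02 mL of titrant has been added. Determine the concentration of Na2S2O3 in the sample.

0.306 M

n(KIO3) = 0.04262 x 0.04102 = 0.001748 mol.
From the balanced equation, 1 mol KIO3 reacts with 6 mol Na2S2O3, so n(Na2S2O3) = 0.001748 x 6/1 = 0.01049 mol.
[Na2S2O3] = 0.01049 / 0.03429 L = 0.306 M.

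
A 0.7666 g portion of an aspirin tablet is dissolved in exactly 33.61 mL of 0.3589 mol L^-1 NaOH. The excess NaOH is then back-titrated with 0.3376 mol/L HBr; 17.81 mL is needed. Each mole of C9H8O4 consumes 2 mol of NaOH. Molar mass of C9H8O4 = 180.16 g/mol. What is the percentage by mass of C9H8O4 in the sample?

71.1%

Total n(NaOH) added = 0.3589 x 0.03361 = 0.01206 mol.
n(HBr) used = 0.3376 x 0.01781 = 0.006013 mol, which equals the excess n(NaOH).
So n(NaOH) consumed by the sample = 0.01206 - 0.006013 = 0.006050 mol.
n(C9H8O4) = 0.006050 / 2 = 0.003025 mol.
mass C9H8O4 = 0.003025 x 180.16 = 0.5450 g, so %C9H8O4 = 0.5450/0.7666 x 100 = 71.1%.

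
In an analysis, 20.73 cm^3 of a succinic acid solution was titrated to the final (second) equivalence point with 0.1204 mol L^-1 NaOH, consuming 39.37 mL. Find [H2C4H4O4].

0.114 M

n(NaOH) = 0.1204 x 0.03937 = 0.004740 mol.
At the final (second) equivalence point, 2 mol OH^- react per mol H2C4H4O4, so n(H2C4H4O4) = 0.004740 / 2 = 0.002370 mol.
[H2C4H4O4] = 0.002370 / 0.02073 L = 0.114 M.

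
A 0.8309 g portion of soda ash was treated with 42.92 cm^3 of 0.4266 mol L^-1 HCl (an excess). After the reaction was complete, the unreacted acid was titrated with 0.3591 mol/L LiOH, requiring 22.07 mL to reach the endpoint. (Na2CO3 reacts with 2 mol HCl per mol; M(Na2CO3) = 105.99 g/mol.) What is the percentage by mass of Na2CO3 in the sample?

Total n(HCl) added = 0.4266 x 0.04292 = 0.01831 mol.
n(LiOH) used = 0.3591 x 0.02207 = 0.007925 mol, which equals the excess n(HCl).
So n(HCl) consumed by the sample = 0.01831 - 0.007925 = 0.01038 mol.
n(Na2CO3) = 0.01038 / 2 = 0.005192 mol.
mass Na2CO3 = 0.005192 x 105.99 = 0.5503 g, so %Na2CO3 = 0.5503/0.8309 x 100 = 66.2%.

66.2%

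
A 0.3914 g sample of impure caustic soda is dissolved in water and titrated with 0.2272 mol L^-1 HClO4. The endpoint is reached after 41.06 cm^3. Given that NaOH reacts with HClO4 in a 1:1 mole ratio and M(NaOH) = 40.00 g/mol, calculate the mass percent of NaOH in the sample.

n(HClO4) = 0.2272 x 0.04106 = 0.009329 mol.
n(NaOH) = 0.009329 / 1 = 0.009329 mol.
mass of NaOH = 0.009329 x 40.00 = 0.3732 g.
% purity = 0.3732 / 0.3914 x 100 = 95.3%.

95.3%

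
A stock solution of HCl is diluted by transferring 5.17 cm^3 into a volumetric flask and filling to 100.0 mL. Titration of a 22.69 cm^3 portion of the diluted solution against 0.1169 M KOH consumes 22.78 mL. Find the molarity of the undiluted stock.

n(KOH) = 0.1169 x 0.02278 = 0.002663 mol.
n(HCl) in the aliquot = 0.002663 mol.
[diluted HCl] = 0.002663 / 0.02269 = 0.1174 M.
Dilution factor = 100.0/5.170 = 19.34, so [stock] = 0.1174 x 19.34 = 2.27 M.

2.27 M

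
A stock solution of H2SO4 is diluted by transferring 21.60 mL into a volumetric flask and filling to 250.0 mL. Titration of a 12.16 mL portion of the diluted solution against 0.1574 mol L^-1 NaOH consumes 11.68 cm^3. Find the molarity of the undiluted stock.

n(NaOH) = 0.1574 x 0.01168 = 0.001838 mol.
n(H2SO4) in the aliquot = 0.001838 x 1/2 = 0.0009192 mol.
[diluted H2SO4] = 0.0009192 / 0.01216 = 0.07559 M.
Dilution factor = 250.0/21.60 = 11.57, so [stock] = 0.07559 x 11.57 = 0.875 M.

0.875 M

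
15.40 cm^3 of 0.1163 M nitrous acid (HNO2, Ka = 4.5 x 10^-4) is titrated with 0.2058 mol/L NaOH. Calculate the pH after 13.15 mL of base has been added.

n(acid) = 0.1163 x 0.01540 = 0.001791 mol; n(NaOH) added = 0.2058 x 0.01315 = 0.002706 mol.
Base is in excess by 0.002706 - 0.001791 = 0.0009153 mol in a total volume of 0.02855 L.
[OH^-] = 0.0009153/0.02855 = 0.03206 M, so pOH = 1.49 and pH = 14.00 - 1.49 = 12.51.

12.51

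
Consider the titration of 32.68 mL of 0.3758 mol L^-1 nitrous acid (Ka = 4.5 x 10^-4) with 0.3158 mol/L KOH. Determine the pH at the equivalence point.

n(HNO2) = 0.3758 x 0.03268 = 0.01228 mol; V(KOH) at equivalence = 0.01228/0.3158 = 0.03889 L.
At equivalence all the acid is converted to NO2-; total volume = 0.03268 + 0.03889 = 0.07157 L, so [NO2-] = 0.01228/0.07157 = 0.1716 M.
Kb = Kw/Ka = 1.0e-14 / 4.5 x 10^-4 = 2.22e-11.
[OH^-] = sqrt(Kb x [NO2-]) = sqrt(2.22e-11 x 0.1716) = 1.95e-6 M.
pOH = 5.71, so pH = 14.00 - 5.71 = 8.29.

8.29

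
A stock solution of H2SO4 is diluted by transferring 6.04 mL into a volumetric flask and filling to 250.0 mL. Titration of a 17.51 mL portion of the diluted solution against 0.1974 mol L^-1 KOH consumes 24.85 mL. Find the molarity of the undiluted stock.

5.80 M

n(KOH) = 0.1974 x 0.02485 = 0.004905 mol.
n(H2SO4) in the aliquot = 0.004905 x 1/2 = 0.002453 mol.
[diluted H2SO4] = 0.002453 / 0.01751 = 0.1401 M.
Dilution factor = 250.0/6.040 = 41.39, so [stock] = 0.1401 x 41.39 = 5.80 M.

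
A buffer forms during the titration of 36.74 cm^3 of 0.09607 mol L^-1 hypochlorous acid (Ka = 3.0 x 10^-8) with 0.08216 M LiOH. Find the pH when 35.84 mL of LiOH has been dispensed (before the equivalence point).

8.22

Initial n(HClO) = 0.09607 x 0.03674 = 0.003530 mol.
n(LiOH) added = 0.08216 x 0.03584 = 0.002945 mol, converting that many moles of HClO to ClO-.
Remaining n(HClO) = 0.0005850 mol; n(ClO-) = 0.002945 mol.
By Henderson-Hasselbalch, pH = pKa + log([A^-]/[HA]) = 7.52 + log(0.002945/0.0005850) = 7.52 + (+0.70) = 8.22.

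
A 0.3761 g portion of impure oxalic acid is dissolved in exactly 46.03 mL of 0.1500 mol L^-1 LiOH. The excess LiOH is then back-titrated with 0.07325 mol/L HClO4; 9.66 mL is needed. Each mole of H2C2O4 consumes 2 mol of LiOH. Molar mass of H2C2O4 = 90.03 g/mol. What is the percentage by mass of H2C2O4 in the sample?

74.2%

Total n(LiOH) added = 0.1500 x 0.04603 = 0.006905 mol.
n(HClO4) used = 0.07325 x 0.009660 = 0.0007076 mol, which equals the excess n(LiOH).
So n(LiOH) consumed by the sample = 0.006905 - 0.0007076 = 0.006197 mol.
n(H2C2O4) = 0.006197 / 2 = 0.003098 mol.
mass H2C2O4 = 0.003098 x 90.03 = 0.2790 g, so %H2C2O4 = 0.2790/0.3761 x 100 = 74.2%.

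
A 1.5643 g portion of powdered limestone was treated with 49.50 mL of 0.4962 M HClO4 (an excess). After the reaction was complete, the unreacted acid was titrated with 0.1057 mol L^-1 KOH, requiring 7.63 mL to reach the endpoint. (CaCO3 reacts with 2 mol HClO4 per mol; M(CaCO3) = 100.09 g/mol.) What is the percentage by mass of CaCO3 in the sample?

Total n(HClO4) added = 0.4962 x 0.04950 = 0.02456 mol.
n(KOH) used = 0.1057 x 0.007630 = 0.0008065 mol, which equals the excess n(HClO4).
So n(HClO4) consumed by the sample = 0.02456 - 0.0008065 = 0.02376 mol.
n(CaCO3) = 0.02376 / 2 = 0.01188 mol.
mass CaCO3 = 0.01188 x 100.09 = 1.189 g, so %CaCO3 = 1.189/1.5643 x 100 = 76.0%.

76.0%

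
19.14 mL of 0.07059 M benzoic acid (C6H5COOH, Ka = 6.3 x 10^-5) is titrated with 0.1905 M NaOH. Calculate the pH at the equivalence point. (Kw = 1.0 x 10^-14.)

n(C6H5COOH) = 0.07059 x 0.01914 = 0.001351 mol; V(NaOH) at equivalence = 0.001351/0.1905 = 0.007092 L.
At equivalence all the acid is converted to C6H5COO-; total volume = 0.01914 + 0.007092 = 0.02623 L, so [C6H5COO-] = 0.001351/0.02623 = 0.05150 M.
Kb = Kw/Ka = 1.0e-14 / 6.3 x 10^-5 = 1.59e-10.
[OH^-] = sqrt(Kb x [C6H5COO-]) = sqrt(1.59e-10 x 0.05150) = 2.86e-6 M.
pOH = 5.54, so pH = 14.00 - 5.54 = 8.46.

8.46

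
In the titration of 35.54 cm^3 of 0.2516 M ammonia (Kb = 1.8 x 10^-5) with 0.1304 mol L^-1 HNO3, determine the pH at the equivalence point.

n(NH3) = 0.2516 x 0.03554 = 0.008942 mol; V(HNO3) at equivalence = 0.008942/0.1304 = 0.06857 L.
At equivalence the base is fully converted to NH4+; total volume = 0.1041 L, so [NH4+] = 0.008942/0.1041 = 0.08589 M.
Ka(NH4+) = Kw/Kb = 1.0e-14 / 1.8 x 10^-5 = 5.56e-10.
[H^+] = sqrt(Ka x [NH4+]) = sqrt(5.56e-10 x 0.08589) = 6.91e-6 M.
pH = -log(6.91e-6) = 5.16.

5.16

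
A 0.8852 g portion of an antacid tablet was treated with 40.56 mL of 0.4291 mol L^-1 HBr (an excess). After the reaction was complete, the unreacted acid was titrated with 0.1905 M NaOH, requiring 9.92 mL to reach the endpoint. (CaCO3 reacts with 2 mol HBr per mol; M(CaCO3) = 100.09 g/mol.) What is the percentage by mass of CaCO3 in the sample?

87.7%

Total n(HBr) added = 0.4291 x 0.04056 = 0.01740 mol.
n(NaOH) used = 0.1905 x 0.009920 = 0.001890 mol, which equals the excess n(HBr).
So n(HBr) consumed by the sample = 0.01740 - 0.001890 = 0.01551 mol.
n(CaCO3) = 0.01551 / 2 = 0.007757 mol.
mass CaCO3 = 0.007757 x 100.09 = 0.7764 g, so %CaCO3 = 0.7764/0.8852 x 100 = 87.7%.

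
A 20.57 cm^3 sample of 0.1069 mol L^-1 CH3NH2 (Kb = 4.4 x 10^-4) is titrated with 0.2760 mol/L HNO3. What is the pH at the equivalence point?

n(CH3NH2) = 0.1069 x 0.02057 = 0.002199 mol; V(HNO3) at equivalence = 0.002199/0.2760 = 0.007967 L.
At equivalence the base is fully converted to CH3NH3+; total volume = 0.02854 L, so [CH3NH3+] = 0.002199/0.02854 = 0.07706 M.
Ka(CH3NH3+) = Kw/Kb = 1.0e-14 / 4.4 x 10^-4 = 2.27e-11.
[H^+] = sqrt(Ka x [CH3NH3+]) = sqrt(2.27e-11 x 0.07706) = 1.32e-6 M.
pH = -log(1.32e-6) = 5.88.

5.88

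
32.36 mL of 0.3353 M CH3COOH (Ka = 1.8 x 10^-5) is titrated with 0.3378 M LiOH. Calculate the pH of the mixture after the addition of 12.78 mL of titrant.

Initial n(CH3COOH) = 0.3353 x 0.03236 = 0.01085 mol.
n(LiOH) added = 0.3378 x 0.01278 = 0.004317 mol, converting that many moles of CH3COOH to CH3COO-.
Remaining n(CH3COOH) = 0.006533 mol; n(CH3COO-) = 0.004317 mol.
By Henderson-Hasselbalch, pH = pKa + log([A^-]/[HA]) = 4.74 + log(0.004317/0.006533) = 4.74 + (-0.18) = 4.56.

4.56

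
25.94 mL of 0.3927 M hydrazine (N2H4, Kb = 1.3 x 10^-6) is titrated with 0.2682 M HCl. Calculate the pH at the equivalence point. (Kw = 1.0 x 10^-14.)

4.46

n(N2H4) = 0.3927 x 0.02594 = 0.01019 mol; V(HCl) at equivalence = 0.01019/0.2682 = 0.03798 L.
At equivalence the base is fully converted to N2H5+; total volume = 0.06392 L, so [N2H5+] = 0.01019/0.06392 = 0.1594 M.
Ka(N2H5+) = Kw/Kb = 1.0e-14 / 1.3 x 10^-6 = 7.69e-9.
[H^+] = sqrt(Ka x [N2H5+]) = sqrt(7.69e-9 x 0.1594) = 3.50e-5 M.
pH = -log(3.50e-5) = 4.46.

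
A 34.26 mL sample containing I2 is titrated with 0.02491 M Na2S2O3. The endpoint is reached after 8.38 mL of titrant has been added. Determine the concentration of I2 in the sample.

n(Na2S2O3) = 0.02491 x 0.008380 = 0.0002087 mol.
From the balanced equation, 2 mol Na2S2O3 reacts with 1 mol I2, so n(I2) = 0.0002087 x 1/2 = 0.0001044 mol.
[I2] = 0.0001044 / 0.03426 L = 0.00305 M.

0.00305 M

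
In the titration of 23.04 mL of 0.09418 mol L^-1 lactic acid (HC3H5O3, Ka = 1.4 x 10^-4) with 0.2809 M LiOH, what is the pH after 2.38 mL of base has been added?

3.50

Initial n(HC3H5O3) = 0.09418 x 0.02304 = 0.002170 mol.
n(LiOH) added = 0.2809 x 0.002380 = 0.0006685 mol, converting that many moles of HC3H5O3 to C3H5O3-.
Remaining n(HC3H5O3) = 0.001501 mol; n(C3H5O3-) = 0.0006685 mol.
By Henderson-Hasselbalch, pH = pKa + log([A^-]/[HA]) = 3.85 + log(0.0006685/0.001501) = 3.85 + (-0.35) = 3.50.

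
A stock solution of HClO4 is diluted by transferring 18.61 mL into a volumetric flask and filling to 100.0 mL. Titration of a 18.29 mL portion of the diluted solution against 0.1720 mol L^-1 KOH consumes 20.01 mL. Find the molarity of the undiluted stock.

1.01 M

n(KOH) = 0.1720 x 0.02001 = 0.003442 mol.
n(HClO4) in the aliquot = 0.003442 mol.
[diluted HClO4] = 0.003442 / 0.01829 = 0.1882 M.
Dilution factor = 100.0/18.61 = 5.373, so [stock] = 0.1882 x 5.373 = 1.01 M.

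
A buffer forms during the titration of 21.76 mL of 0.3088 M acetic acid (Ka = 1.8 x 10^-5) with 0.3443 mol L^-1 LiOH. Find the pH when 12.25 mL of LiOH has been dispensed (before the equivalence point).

4.97

Initial n(CH3COOH) = 0.3088 x 0.02176 = 0.006719 mol.
n(LiOH) added = 0.3443 x 0.01225 = 0.004218 mol, converting that many moles of CH3COOH to CH3COO-.
Remaining n(CH3COOH) = 0.002502 mol; n(CH3COO-) = 0.004218 mol.
By Henderson-Hasselbalch, pH = pKa + log([A^-]/[HA]) = 4.74 + log(0.004218/0.002502) = 4.74 + (+0.23) = 4.97.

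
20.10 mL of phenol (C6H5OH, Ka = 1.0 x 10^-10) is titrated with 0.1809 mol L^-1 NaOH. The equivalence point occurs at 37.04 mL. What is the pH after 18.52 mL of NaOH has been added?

18.52 mL is exactly half the equivalence volume (37.04/2), i.e. the half-equivalence point.
There, n(HA) = n(A^-), so pH = pKa = -log(1.0 x 10^-10) = 10.00.

10.00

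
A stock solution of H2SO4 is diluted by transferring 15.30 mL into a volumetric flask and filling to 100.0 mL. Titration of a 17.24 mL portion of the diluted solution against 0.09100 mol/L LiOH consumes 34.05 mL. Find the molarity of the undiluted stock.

n(LiOH) = 0.09100 x 0.03405 = 0.003099 mol.
n(H2SO4) in the aliquot = 0.003099 x 1/2 = 0.001549 mol.
[diluted H2SO4] = 0.001549 / 0.01724 = 0.08987 M.
Dilution factor = 100.0/15.30 = 6.536, so [stock] = 0.08987 x 6.536 = 0.587 M.

0.587 M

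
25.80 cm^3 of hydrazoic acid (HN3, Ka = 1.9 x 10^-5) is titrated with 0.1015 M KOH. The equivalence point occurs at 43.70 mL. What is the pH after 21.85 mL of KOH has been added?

4.72

21.85 mL is exactly half the equivalence volume (43.70/2), i.e. the half-equivalence point.
There, n(HA) = n(A^-), so pH = pKa = -log(1.9 x 10^-5) = 4.72.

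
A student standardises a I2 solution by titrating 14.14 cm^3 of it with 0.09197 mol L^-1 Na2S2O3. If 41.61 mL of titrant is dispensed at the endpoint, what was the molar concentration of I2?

0.135 M

n(Na2S2O3) = 0.09197 x 0.04161 = 0.003827 mol.
From the balanced equation, 2 mol Na2S2O3 reacts with 1 mol I2, so n(I2) = 0.003827 x 1/2 = 0.001913 mol.
[I2] = 0.001913 / 0.01414 L = 0.135 M.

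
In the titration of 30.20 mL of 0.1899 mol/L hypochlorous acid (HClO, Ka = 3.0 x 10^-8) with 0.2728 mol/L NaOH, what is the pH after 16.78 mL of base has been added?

8.12

Initial n(HClO) = 0.1899 x 0.03020 = 0.005735 mol.
n(NaOH) added = 0.2728 x 0.01678 = 0.004578 mol, converting that many moles of HClO to ClO-.
Remaining n(HClO) = 0.001157 mol; n(ClO-) = 0.004578 mol.
By Henderson-Hasselbalch, pH = pKa + log([A^-]/[HA]) = 7.52 + log(0.004578/0.001157) = 7.52 + (+0.60) = 8.12.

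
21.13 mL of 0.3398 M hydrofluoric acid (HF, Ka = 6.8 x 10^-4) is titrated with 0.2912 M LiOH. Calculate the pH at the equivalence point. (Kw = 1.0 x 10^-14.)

8.18

n(HF) = 0.3398 x 0.02113 = 0.007180 mol; V(LiOH) at equivalence = 0.007180/0.2912 = 0.02466 L.
At equivalence all the acid is converted to F-; total volume = 0.02113 + 0.02466 = 0.04579 L, so [F-] = 0.007180/0.04579 = 0.1568 M.
Kb = Kw/Ka = 1.0e-14 / 6.8 x 10^-4 = 1.47e-11.
[OH^-] = sqrt(Kb x [F-]) = sqrt(1.47e-11 x 0.1568) = 1.52e-6 M.
pOH = 5.82, so pH = 14.00 - 5.82 = 8.18.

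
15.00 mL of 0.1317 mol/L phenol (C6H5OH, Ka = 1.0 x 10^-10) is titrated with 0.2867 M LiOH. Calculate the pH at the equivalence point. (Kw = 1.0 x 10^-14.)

n(C6H5OH) = 0.1317 x 0.01500 = 0.001976 mol; V(LiOH) at equivalence = 0.001976/0.2867 = 0.006890 L.
At equivalence all the acid is converted to C6H5O-; total volume = 0.01500 + 0.006890 = 0.02189 L, so [C6H5O-] = 0.001976/0.02189 = 0.09024 M.
Kb = Kw/Ka = 1.0e-14 / 1.0 x 10^-10 = 0.000100.
[OH^-] = sqrt(Kb x [C6H5O-]) = sqrt(0.000100 x 0.09024) = 0.00300 M.
pOH = 2.52, so pH = 14.00 - 2.52 = 11.48.

11.48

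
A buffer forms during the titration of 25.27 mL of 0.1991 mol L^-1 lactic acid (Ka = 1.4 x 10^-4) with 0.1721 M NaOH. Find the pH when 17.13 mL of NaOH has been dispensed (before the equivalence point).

Initial n(HC3H5O3) = 0.1991 x 0.02527 = 0.005031 mol.
n(NaOH) added = 0.1721 x 0.01713 = 0.002948 mol, converting that many moles of HC3H5O3 to C3H5O3-.
Remaining n(HC3H5O3) = 0.002083 mol; n(C3H5O3-) = 0.002948 mol.
By Henderson-Hasselbalch, pH = pKa + log([A^-]/[HA]) = 3.85 + log(0.002948/0.002083) = 3.85 + (+0.15) = 4.00.

4.00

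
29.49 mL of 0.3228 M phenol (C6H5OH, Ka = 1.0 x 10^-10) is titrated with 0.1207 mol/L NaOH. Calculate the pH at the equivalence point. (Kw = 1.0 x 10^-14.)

n(C6H5OH) = 0.3228 x 0.02949 = 0.009519 mol; V(NaOH) at equivalence = 0.009519/0.1207 = 0.07887 L.
At equivalence all the acid is converted to C6H5O-; total volume = 0.02949 + 0.07887 = 0.1084 L, so [C6H5O-] = 0.009519/0.1084 = 0.08785 M.
Kb = Kw/Ka = 1.0e-14 / 1.0 x 10^-10 = 0.000100.
[OH^-] = sqrt(Kb x [C6H5O-]) = sqrt(0.000100 x 0.08785) = 0.00296 M.
pOH = 2.53, so pH = 14.00 - 2.53 = 11.47.

11.47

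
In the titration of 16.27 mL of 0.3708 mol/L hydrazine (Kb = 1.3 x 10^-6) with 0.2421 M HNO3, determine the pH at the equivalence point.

n(N2H4) = 0.3708 x 0.01627 = 0.006033 mol; V(HNO3) at equivalence = 0.006033/0.2421 = 0.02492 L.
At equivalence the base is fully converted to N2H5+; total volume = 0.04119 L, so [N2H5+] = 0.006033/0.04119 = 0.1465 M.
Ka(N2H5+) = Kw/Kb = 1.0e-14 / 1.3 x 10^-6 = 7.69e-9.
[H^+] = sqrt(Ka x [N2H5+]) = sqrt(7.69e-9 x 0.1465) = 3.36e-5 M.
pH = -log(3.36e-5) = 4.47.

4.47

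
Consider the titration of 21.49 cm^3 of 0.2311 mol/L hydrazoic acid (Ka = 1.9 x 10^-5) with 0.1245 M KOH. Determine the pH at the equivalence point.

n(HN3) = 0.2311 x 0.02149 = 0.004966 mol; V(KOH) at equivalence = 0.004966/0.1245 = 0.03989 L.
At equivalence all the acid is converted to N3-; total volume = 0.02149 + 0.03989 = 0.06138 L, so [N3-] = 0.004966/0.06138 = 0.08091 M.
Kb = Kw/Ka = 1.0e-14 / 1.9 x 10^-5 = 5.26e-10.
[OH^-] = sqrt(Kb x [N3-]) = sqrt(5.26e-10 x 0.08091) = 6.53e-6 M.
pOH = 5.19, so pH = 14.00 - 5.19 = 8.81.

8.81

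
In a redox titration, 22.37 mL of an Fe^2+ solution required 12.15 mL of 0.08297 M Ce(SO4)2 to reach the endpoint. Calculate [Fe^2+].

0.0451 M

n(Ce(SO4)2) = 0.08297 x 0.01215 = 0.001008 mol.
From the balanced equation, 1 mol Ce(SO4)2 reacts with 1 mol Fe^2+, so n(Fe^2+) = 0.001008 x 1/1 = 0.001008 mol.
[Fe^2+] = 0.001008 / 0.02237 L = 0.0451 M.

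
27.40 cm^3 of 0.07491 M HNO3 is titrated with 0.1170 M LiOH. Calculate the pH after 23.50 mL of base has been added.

12.14

n(acid) = 0.07491 x 0.02740 = 0.002053 mol; n(LiOH) added = 0.1170 x 0.02350 = 0.002750 mol.
Base is in excess by 0.002750 - 0.002053 = 0.0006970 mol in a total volume of 0.05090 L.
[OH^-] = 0.0006970/0.05090 = 0.01369 M, so pOH = 1.86 and pH = 14.00 - 1.86 = 12.14.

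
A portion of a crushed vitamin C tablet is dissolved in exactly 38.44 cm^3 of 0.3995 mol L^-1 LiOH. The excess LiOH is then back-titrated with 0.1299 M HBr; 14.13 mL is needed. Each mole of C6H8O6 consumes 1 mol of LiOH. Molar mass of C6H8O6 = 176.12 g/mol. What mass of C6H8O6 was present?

Total n(LiOH) added = 0.3995 x 0.03844 = 0.01536 mol.
n(HBr) used = 0.1299 x 0.01413 = 0.001835 mol, which equals the excess n(LiOH).
So n(LiOH) consumed by the sample = 0.01536 - 0.001835 = 0.01352 mol.
n(C6H8O6) = 0.01352 / 1 = 0.01352 mol.
mass = 0.01352 mol x 176.12 g/mol = 2.38 g.

2.38 g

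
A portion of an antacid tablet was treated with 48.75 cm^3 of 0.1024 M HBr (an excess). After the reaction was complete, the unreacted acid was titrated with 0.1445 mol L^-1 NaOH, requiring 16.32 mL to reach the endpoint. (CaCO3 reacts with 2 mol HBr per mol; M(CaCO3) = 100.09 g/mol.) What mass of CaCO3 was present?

0.132 g

Total n(HBr) added = 0.1024 x 0.04875 = 0.004992 mol.
n(NaOH) used = 0.1445 x 0.01632 = 0.002358 mol, which equals the excess n(HBr).
So n(HBr) consumed by the sample = 0.004992 - 0.002358 = 0.002634 mol.
n(CaCO3) = 0.002634 / 2 = 0.001317 mol.
mass = 0.001317 mol x 100.09 g/mol = 0.132 g.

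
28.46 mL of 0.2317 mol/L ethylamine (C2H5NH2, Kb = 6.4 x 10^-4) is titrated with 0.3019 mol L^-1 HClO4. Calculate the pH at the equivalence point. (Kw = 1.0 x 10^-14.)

5.84

n(C2H5NH2) = 0.2317 x 0.02846 = 0.006594 mol; V(HClO4) at equivalence = 0.006594/0.3019 = 0.02184 L.
At equivalence the base is fully converted to C2H5NH3+; total volume = 0.05030 L, so [C2H5NH3+] = 0.006594/0.05030 = 0.1311 M.
Ka(C2H5NH3+) = Kw/Kb = 1.0e-14 / 6.4 x 10^-4 = 1.56e-11.
[H^+] = sqrt(Ka x [C2H5NH3+]) = sqrt(1.56e-11 x 0.1311) = 1.43e-6 M.
pH = -log(1.43e-6) = 5.84.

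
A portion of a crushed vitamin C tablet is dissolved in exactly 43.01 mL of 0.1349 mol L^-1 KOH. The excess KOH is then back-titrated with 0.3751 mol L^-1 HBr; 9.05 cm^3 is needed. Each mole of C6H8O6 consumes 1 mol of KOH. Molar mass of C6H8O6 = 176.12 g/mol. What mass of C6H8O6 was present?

Total n(KOH) added = 0.1349 x 0.04301 = 0.005802 mol.
n(HBr) used = 0.3751 x 0.009050 = 0.003395 mol, which equals the excess n(KOH).
So n(KOH) consumed by the sample = 0.005802 - 0.003395 = 0.002407 mol.
n(C6H8O6) = 0.002407 / 1 = 0.002407 mol.
mass = 0.002407 mol x 176.12 g/mol = 0.424 g.

0.424 g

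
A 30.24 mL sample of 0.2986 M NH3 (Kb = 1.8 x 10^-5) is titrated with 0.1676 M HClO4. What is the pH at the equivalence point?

n(NH3) = 0.2986 x 0.03024 = 0.009030 mol; V(HClO4) at equivalence = 0.009030/0.1676 = 0.05388 L.
At equivalence the base is fully converted to NH4+; total volume = 0.08412 L, so [NH4+] = 0.009030/0.08412 = 0.1073 M.
Ka(NH4+) = Kw/Kb = 1.0e-14 / 1.8 x 10^-5 = 5.56e-10.
[H^+] = sqrt(Ka x [NH4+]) = sqrt(5.56e-10 x 0.1073) = 7.72e-6 M.
pH = -log(7.72e-6) = 5.11.

5.11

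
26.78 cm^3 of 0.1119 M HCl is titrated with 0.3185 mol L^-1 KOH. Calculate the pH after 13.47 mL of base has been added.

n(acid) = 0.1119 x 0.02678 = 0.002997 mol; n(KOH) added = 0.3185 x 0.01347 = 0.004290 mol.
Base is in excess by 0.004290 - 0.002997 = 0.001294 mol in a total volume of 0.04025 L.
[OH^-] = 0.001294/0.04025 = 0.03214 M, so pOH = 1.49 and pH = 14.00 - 1.49 = 12.51.

12.51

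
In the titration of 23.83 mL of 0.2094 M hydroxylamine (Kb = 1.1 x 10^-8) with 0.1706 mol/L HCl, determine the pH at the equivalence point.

3.53

n(NH2OH) = 0.2094 x 0.02383 = 0.004990 mol; V(HCl) at equivalence = 0.004990/0.1706 = 0.02925 L.
At equivalence the base is fully converted to NH3OH+; total volume = 0.05308 L, so [NH3OH+] = 0.004990/0.05308 = 0.09401 M.
Ka(NH3OH+) = Kw/Kb = 1.0e-14 / 1.1 x 10^-8 = 9.09e-7.
[H^+] = sqrt(Ka x [NH3OH+]) = sqrt(9.09e-7 x 0.09401) = 0.000292 M.
pH = -log(0.000292) = 3.53.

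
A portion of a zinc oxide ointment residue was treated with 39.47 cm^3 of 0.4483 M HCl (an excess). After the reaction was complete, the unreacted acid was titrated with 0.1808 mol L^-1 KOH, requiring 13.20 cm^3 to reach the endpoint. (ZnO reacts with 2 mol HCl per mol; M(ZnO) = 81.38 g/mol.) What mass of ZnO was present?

Total n(HCl) added = 0.4483 x 0.03947 = 0.01769 mol.
n(KOH) used = 0.1808 x 0.01320 = 0.002387 mol, which equals the excess n(HCl).
So n(HCl) consumed by the sample = 0.01769 - 0.002387 = 0.01531 mol.
n(ZnO) = 0.01531 / 2 = 0.007654 mol.
mass = 0.007654 mol x 81.38 g/mol = 0.623 g.

0.623 g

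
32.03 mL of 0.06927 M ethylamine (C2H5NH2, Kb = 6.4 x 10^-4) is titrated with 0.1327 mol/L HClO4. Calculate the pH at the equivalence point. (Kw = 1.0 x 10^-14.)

6.07

n(C2H5NH2) = 0.06927 x 0.03203 = 0.002219 mol; V(HClO4) at equivalence = 0.002219/0.1327 = 0.01672 L.
At equivalence the base is fully converted to C2H5NH3+; total volume = 0.04875 L, so [C2H5NH3+] = 0.002219/0.04875 = 0.04551 M.
Ka(C2H5NH3+) = Kw/Kb = 1.0e-14 / 6.4 x 10^-4 = 1.56e-11.
[H^+] = sqrt(Ka x [C2H5NH3+]) = sqrt(1.56e-11 x 0.04551) = 8.43e-7 M.
pH = -log(8.43e-7) = 6.07.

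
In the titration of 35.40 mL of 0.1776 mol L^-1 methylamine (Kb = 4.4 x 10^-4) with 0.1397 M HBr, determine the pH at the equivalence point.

5.88

n(CH3NH2) = 0.1776 x 0.03540 = 0.006287 mol; V(HBr) at equivalence = 0.006287/0.1397 = 0.04500 L.
At equivalence the base is fully converted to CH3NH3+; total volume = 0.08040 L, so [CH3NH3+] = 0.006287/0.08040 = 0.07819 M.
Ka(CH3NH3+) = Kw/Kb = 1.0e-14 / 4.4 x 10^-4 = 2.27e-11.
[H^+] = sqrt(Ka x [CH3NH3+]) = sqrt(2.27e-11 x 0.07819) = 1.33e-6 M.
pH = -log(1.33e-6) = 5.88.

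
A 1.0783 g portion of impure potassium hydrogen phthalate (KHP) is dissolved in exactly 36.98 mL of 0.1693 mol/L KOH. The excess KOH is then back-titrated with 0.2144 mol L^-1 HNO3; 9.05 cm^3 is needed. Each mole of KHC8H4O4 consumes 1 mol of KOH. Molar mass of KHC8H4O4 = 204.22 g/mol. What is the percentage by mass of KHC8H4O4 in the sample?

Total n(KOH) added = 0.1693 x 0.03698 = 0.006261 mol.
n(HNO3) used = 0.2144 x 0.009050 = 0.001940 mol, which equals the excess n(KOH).
So n(KOH) consumed by the sample = 0.006261 - 0.001940 = 0.004320 mol.
n(KHC8H4O4) = 0.004320 / 1 = 0.004320 mol.
mass KHC8H4O4 = 0.004320 x 204.22 = 0.8823 g, so %KHC8H4O4 = 0.8823/1.0783 x 100 = 81.8%.

81.8%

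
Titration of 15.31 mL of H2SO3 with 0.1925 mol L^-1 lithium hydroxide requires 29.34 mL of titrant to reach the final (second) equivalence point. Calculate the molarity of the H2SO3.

0.184 M

n(LiOH) = 0.1925 x 0.02934 = 0.005648 mol.
At the final (second) equivalence point, 2 mol OH^- react per mol H2SO3, so n(H2SO3) = 0.005648 / 2 = 0.002824 mol.
[H2SO3] = 0.002824 / 0.01531 L = 0.184 M.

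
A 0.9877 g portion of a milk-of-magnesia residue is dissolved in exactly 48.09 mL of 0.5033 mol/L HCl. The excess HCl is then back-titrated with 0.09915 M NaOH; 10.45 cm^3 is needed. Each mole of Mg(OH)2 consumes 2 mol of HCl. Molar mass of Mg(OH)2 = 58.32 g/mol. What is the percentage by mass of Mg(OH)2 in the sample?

68.4%

Total n(HCl) added = 0.5033 x 0.04809 = 0.02420 mol.
n(NaOH) used = 0.09915 x 0.01045 = 0.001036 mol, which equals the excess n(HCl).
So n(HCl) consumed by the sample = 0.02420 - 0.001036 = 0.02317 mol.
n(Mg(OH)2) = 0.02317 / 2 = 0.01158 mol.
mass Mg(OH)2 = 0.01158 x 58.32 = 0.6756 g, so %Mg(OH)2 = 0.6756/0.9877 x 100 = 68.4%.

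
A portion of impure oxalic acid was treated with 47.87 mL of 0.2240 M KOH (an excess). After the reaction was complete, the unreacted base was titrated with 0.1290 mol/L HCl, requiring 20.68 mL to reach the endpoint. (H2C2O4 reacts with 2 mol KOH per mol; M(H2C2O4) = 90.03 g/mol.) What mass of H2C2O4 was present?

Total n(KOH) added = 0.2240 x 0.04787 = 0.01072 mol.
n(HCl) used = 0.1290 x 0.02068 = 0.002668 mol, which equals the excess n(KOH).
So n(KOH) consumed by the sample = 0.01072 - 0.002668 = 0.008055 mol.
n(H2C2O4) = 0.008055 / 2 = 0.004028 mol.
mass = 0.004028 mol x 90.03 g/mol = 0.363 g.

0.363 g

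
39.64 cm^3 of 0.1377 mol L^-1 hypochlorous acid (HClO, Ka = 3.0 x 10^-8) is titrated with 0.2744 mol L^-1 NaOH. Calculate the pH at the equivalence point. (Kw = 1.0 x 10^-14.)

10.24

n(HClO) = 0.1377 x 0.03964 = 0.005458 mol; V(NaOH) at equivalence = 0.005458/0.2744 = 0.01989 L.
At equivalence all the acid is converted to ClO-; total volume = 0.03964 + 0.01989 = 0.05953 L, so [ClO-] = 0.005458/0.05953 = 0.09169 M.
Kb = Kw/Ka = 1.0e-14 / 3.0 x 10^-8 = 3.33e-7.
[OH^-] = sqrt(Kb x [ClO-]) = sqrt(3.33e-7 x 0.09169) = 0.000175 M.
pOH = 3.76, so pH = 14.00 - 3.76 = 10.24.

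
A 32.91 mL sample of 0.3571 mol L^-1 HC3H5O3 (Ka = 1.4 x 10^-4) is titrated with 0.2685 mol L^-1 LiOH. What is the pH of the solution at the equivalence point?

n(HC3H5O3) = 0.3571 x 0.03291 = 0.01175 mol; V(LiOH) at equivalence = 0.01175/0.2685 = 0.04377 L.
At equivalence all the acid is converted to C3H5O3-; total volume = 0.03291 + 0.04377 = 0.07668 L, so [C3H5O3-] = 0.01175/0.07668 = 0.1533 M.
Kb = Kw/Ka = 1.0e-14 / 1.4 x 10^-4 = 7.14e-11.
[OH^-] = sqrt(Kb x [C3H5O3-]) = sqrt(7.14e-11 x 0.1533) = 3.31e-6 M.
pOH = 5.48, so pH = 14.00 - 5.48 = 8.52.

8.52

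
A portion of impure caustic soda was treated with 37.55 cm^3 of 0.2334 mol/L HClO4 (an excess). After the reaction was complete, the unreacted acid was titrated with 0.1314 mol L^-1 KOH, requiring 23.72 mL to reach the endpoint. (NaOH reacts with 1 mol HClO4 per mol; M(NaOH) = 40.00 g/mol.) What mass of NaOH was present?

0.226 g

Total n(HClO4) added = 0.2334 x 0.03755 = 0.008764 mol.
n(KOH) used = 0.1314 x 0.02372 = 0.003117 mol, which equals the excess n(HClO4).
So n(HClO4) consumed by the sample = 0.008764 - 0.003117 = 0.005647 mol.
n(NaOH) = 0.005647 / 1 = 0.005647 mol.
mass = 0.005647 mol x 40.00 g/mol = 0.226 g.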